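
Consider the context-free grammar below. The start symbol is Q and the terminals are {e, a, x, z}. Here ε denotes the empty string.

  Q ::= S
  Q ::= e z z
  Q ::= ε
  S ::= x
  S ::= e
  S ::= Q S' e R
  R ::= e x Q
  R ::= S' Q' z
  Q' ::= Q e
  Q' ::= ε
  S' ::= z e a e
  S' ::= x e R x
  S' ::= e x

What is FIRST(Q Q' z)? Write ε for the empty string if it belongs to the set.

FIRST(S'): from S'::=z e a e we get {z}; from S'::=x e R x we get {x}; from S'::=e x we get {e}. So FIRST(S') = {e, x, z}.
FIRST(R): from R::=e x Q we get {e}; from R::=S' Q' z we get {e, x, z}. So FIRST(R) = {e, x, z}.
FIRST(Q): from Q::=S we get {e, x, z}; from Q::=e z z we get {e}; from Q::=ε we get {ε}. So FIRST(Q) = {ε, e, x, z}.
FIRST(S): from S::=x we get {x}; from S::=e we get {e}; from S::=Q S' e R we get {e, x, z}. So FIRST(S) = {e, x, z}.
FIRST(Q'): from Q'::=Q e we get {e, x, z}; from Q'::=ε we get {ε}. So FIRST(Q') = {ε, e, x, z}.
FIRST(Q Q' z): take FIRST of each symbol in turn, carrying on past any symbol whose FIRST contains ε; result {e, x, z}.

{e, x, z}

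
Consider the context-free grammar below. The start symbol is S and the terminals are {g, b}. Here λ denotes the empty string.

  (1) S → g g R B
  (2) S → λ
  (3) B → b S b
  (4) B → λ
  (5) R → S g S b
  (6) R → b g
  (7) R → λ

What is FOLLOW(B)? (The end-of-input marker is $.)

FIRST(S): from S→g g R B we get {g}; from S→λ we get {λ}. So FIRST(S) = {λ, g}.
FIRST(B): from B→b S b we get {b}; from B→λ we get {λ}. So FIRST(B) = {λ, b}.
FIRST(R): from R→S g S b we get {g}; from R→b g we get {b}; from R→λ we get {λ}. So FIRST(R) = {λ, b, g}.
FOLLOW(S) includes $ since S is the start symbol.
FOLLOW(S): in B→b S b, S is followed by b with FIRST {b}; in R→S g S b (occurrence 1), S is followed by g S b with FIRST {g}; in R→S g S b (occurrence 2), S is followed by b with FIRST {b}. Thus FOLLOW(S) = {$, b, g}.
FOLLOW(B): in S→g g R B, the suffix after B is empty, so FOLLOW(B) ⊇ FOLLOW(S) = {$, b, g}. Thus FOLLOW(B) = {$, b, g}.
FOLLOW(R): in S→g g R B, R is followed by B with FIRST {λ, b}; in S→g g R B, the suffix after R is nullable, so FOLLOW(R) ⊇ FOLLOW(S) = {$, b, g}. Thus FOLLOW(R) = {$, b, g}.

{$, b, g}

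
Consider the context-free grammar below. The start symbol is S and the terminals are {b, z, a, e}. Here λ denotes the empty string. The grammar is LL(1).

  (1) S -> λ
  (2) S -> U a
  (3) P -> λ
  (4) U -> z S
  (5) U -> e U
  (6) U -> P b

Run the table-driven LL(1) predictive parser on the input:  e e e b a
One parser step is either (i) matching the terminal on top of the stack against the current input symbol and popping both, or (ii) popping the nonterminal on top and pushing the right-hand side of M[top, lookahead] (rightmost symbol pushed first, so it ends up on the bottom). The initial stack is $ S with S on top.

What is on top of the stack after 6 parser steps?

step 1: stack=$ S  input=e e e b a $  — expand S -> U a
step 2: stack=$ a U  input=e e e b a $  — expand U -> e U
step 3: stack=$ a U e  input=e e e b a $  — match e
step 4: stack=$ a U  input=e e b a $  — expand U -> e U
step 5: stack=$ a U e  input=e e b a $  — match e
step 6: stack=$ a U  input=e b a $  — expand U -> e U
Stack after step 6: $ a U e (top = e).

e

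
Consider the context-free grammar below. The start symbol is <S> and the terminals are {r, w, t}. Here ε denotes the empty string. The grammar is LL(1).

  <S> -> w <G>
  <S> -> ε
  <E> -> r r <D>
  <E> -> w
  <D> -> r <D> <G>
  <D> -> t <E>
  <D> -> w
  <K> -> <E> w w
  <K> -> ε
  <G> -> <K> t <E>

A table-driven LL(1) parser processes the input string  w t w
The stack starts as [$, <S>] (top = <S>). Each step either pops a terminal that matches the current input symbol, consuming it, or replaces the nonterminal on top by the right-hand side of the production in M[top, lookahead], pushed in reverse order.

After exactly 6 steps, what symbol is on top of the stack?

step 1: stack=$ <S>  input=w t w $  — expand <S> -> w <G>
step 2: stack=$ <G> w  input=w t w $  — match w
step 3: stack=$ <G>  input=t w $  — expand <G> -> <K> t <E>
step 4: stack=$ <E> t <K>  input=t w $  — expand <K> -> ε
step 5: stack=$ <E> t  input=t w $  — match t
step 6: stack=$ <E>  input=w $  — expand <E> -> w
Stack after step 6: $ w (top = w).

w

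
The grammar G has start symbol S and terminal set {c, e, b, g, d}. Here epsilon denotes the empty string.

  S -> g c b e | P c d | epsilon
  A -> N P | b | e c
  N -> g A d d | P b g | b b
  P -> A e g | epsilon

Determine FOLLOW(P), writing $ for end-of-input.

{b, c, d, e}

FIRST(S) = {epsilon, b, c, e, g}  (via P c d)
FIRST(A) = {b, e, g}  (via N P)
FIRST(P) = {epsilon, b, e, g}  (via A e g)
FIRST(N) = {b, e, g}  (via P b g)
FOLLOW(S) includes $ since S is the start symbol.
FOLLOW(S): S appears on no right-hand side. Thus FOLLOW(S) = {$}.
FOLLOW(A): in N->g A d d, A is followed by d d with FIRST {d}; in P->A e g, A is followed by e g with FIRST {e}. Thus FOLLOW(A) = {d, e}.
FOLLOW(N): in A->N P, N is followed by P with FIRST {epsilon, b, e, g}; in A->N P, the suffix after N is nullable, so FOLLOW(N) ⊇ FOLLOW(A) = {d, e}. Thus FOLLOW(N) = {b, d, e, g}.
FOLLOW(P): in S->P c d, P is followed by c d with FIRST {c}; in A->N P, the suffix after P is empty, so FOLLOW(P) ⊇ FOLLOW(A) = {d, e}; in N->P b g, P is followed by b g with FIRST {b}. Thus FOLLOW(P) = {b, c, d, e}.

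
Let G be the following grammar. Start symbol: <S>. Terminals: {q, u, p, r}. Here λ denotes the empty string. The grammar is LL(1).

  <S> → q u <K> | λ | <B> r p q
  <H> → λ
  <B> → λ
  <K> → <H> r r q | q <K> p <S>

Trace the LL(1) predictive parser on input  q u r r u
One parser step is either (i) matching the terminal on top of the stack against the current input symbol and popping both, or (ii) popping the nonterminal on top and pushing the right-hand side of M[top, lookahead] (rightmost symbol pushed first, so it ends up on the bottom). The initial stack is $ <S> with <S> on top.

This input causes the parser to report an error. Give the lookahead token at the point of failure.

step 1: stack=$ <S>  input=q u r r u $  — expand <S> → q u <K>
step 2: stack=$ <K> u q  input=q u r r u $  — match q
step 3: stack=$ <K> u  input=u r r u $  — match u
step 4: stack=$ <K>  input=r r u $  — expand <K> → <H> r r q
step 5: stack=$ q r r <H>  input=r r u $  — expand <H> → λ
step 6: stack=$ q r r  input=r r u $  — match r
step 7: stack=$ q r  input=r u $  — match r
step 8: stack=$ q  input=u $  — error: top is terminal q but lookahead is u

u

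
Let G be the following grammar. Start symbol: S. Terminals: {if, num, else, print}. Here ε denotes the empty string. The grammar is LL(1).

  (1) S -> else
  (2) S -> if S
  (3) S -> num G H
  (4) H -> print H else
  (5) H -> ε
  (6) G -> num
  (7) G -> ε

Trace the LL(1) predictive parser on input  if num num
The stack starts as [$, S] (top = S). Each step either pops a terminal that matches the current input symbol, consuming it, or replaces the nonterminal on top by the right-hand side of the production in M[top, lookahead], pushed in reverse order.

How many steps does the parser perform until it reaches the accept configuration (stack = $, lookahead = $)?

7

     Stack      Input         Action
  1  $ S        if num num $  expand S -> if S
  2  $ S if     if num num $  match if
  3  $ S        num num $     expand S -> num G H
  4  $ H G num  num num $     match num
  5  $ H G      num $         expand G -> num
  6  $ H num    num $         match num
  7  $ H        $             expand H -> ε
Accept reached after 7 steps.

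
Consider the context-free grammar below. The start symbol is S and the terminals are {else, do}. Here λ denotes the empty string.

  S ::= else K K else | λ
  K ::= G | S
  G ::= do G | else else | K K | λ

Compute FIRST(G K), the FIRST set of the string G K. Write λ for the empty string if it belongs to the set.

FIRST(S) = {λ, else}
FIRST(K) = {λ, do, else}  (via G, S)
FIRST(G) = {λ, do, else}  (via K K)
FIRST(G K): take FIRST of each symbol in turn, carrying on past any symbol whose FIRST contains λ; result {λ, do, else}.

{λ, do, else}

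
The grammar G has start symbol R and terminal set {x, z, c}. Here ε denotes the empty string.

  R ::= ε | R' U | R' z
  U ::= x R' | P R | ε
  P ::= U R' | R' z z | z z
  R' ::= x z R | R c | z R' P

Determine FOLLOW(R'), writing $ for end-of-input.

FIRST(R) = {ε, c, x, z}  (via R' U, R' z)
FIRST(R') = {c, x, z}  (via R c)
FIRST(U) = {ε, c, x, z}  (via P R)
FIRST(P) = {c, x, z}  (via U R', R' z z)
FOLLOW(R) includes $ since R is the start symbol.
FOLLOW(R): in U::=P R, the suffix after R is empty, so FOLLOW(R) ⊇ FOLLOW(U) = {$, c, x, z}; in R'::=x z R, the suffix after R is empty, so FOLLOW(R) ⊇ FOLLOW(R') = {$, c, x, z}; in R'::=R c, R is followed by c with FIRST {c}. Thus FOLLOW(R) = {$, c, x, z}.
FOLLOW(U): in R::=R' U, the suffix after U is empty, so FOLLOW(U) ⊇ FOLLOW(R) = {$, c, x, z}; in P::=U R', U is followed by R' with FIRST {c, x, z}. Thus FOLLOW(U) = {$, c, x, z}.
FOLLOW(P): in U::=P R, P is followed by R with FIRST {ε, c, x, z}; in U::=P R, the suffix after P is nullable, so FOLLOW(P) ⊇ FOLLOW(U) = {$, c, x, z}; in R'::=z R' P, the suffix after P is empty, so FOLLOW(P) ⊇ FOLLOW(R') = {$, c, x, z}. Thus FOLLOW(P) = {$, c, x, z}.
FOLLOW(R'): in R::=R' U, R' is followed by U with FIRST {ε, c, x, z}; in R::=R' U, the suffix after R' is nullable, so FOLLOW(R') ⊇ FOLLOW(R) = {$, c, x, z}; in R::=R' z, R' is followed by z with FIRST {z}; in U::=x R', the suffix after R' is empty, so FOLLOW(R') ⊇ FOLLOW(U) = {$, c, x, z}; in P::=U R', the suffix after R' is empty, so FOLLOW(R') ⊇ FOLLOW(P) = {$, c, x, z}; in P::=R' z z, R' is followed by z z with FIRST {z}; in R'::=z R' P, R' is followed by P with FIRST {c, x, z}. Thus FOLLOW(R') = {$, c, x, z}.

{$, c, x, z}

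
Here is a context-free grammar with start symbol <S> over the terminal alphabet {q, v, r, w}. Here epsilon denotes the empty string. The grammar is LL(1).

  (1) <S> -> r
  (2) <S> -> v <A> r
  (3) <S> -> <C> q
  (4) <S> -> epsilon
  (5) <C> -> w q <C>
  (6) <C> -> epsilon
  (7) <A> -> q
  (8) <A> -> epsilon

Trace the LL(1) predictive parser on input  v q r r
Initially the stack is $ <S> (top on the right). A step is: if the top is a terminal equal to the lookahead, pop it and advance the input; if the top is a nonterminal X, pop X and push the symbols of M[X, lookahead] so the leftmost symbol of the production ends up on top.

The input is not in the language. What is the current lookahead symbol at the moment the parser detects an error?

step 1: stack=$ <S>  input=v q r r $  — expand <S> -> v <A> r
step 2: stack=$ r <A> v  input=v q r r $  — match v
step 3: stack=$ r <A>  input=q r r $  — expand <A> -> q
step 4: stack=$ r q  input=q r r $  — match q
step 5: stack=$ r  input=r r $  — match r
step 6: stack=$  input=r $  — error: stack empty but input remains

r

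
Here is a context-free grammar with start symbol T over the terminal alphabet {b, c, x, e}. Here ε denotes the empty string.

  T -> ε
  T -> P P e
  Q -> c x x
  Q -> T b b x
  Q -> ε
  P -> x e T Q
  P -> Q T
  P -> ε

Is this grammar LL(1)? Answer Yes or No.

No

FIRST(T) = {ε, b, c, e, x}
FIRST(Q) = {ε, b, c, e, x}
FIRST(P) = {ε, b, c, e, x}
FOLLOW(T) = {$, b, c, e, x}
FOLLOW(Q) = {b, c, e, x}
FOLLOW(P) = {b, c, e, x}
Cell M[P, b] receives both P -> Q T and P -> ε — the grammar is not LL(1).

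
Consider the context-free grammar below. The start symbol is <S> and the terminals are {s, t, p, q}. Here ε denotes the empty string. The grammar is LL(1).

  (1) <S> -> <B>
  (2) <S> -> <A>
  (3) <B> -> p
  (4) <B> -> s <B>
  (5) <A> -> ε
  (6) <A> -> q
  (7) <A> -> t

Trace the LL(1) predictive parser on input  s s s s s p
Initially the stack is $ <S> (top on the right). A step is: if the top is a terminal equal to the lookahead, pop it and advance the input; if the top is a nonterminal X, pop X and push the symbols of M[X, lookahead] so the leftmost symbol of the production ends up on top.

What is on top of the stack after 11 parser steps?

<B>

      Stack    Input          Action
   1  $ <S>    s s s s s p $  expand <S> -> <B>
   2  $ <B>    s s s s s p $  expand <B> -> s <B>
   3  $ <B> s  s s s s s p $  match s
   4  $ <B>    s s s s p $    expand <B> -> s <B>
   5  $ <B> s  s s s s p $    match s
   6  $ <B>    s s s p $      expand <B> -> s <B>
   7  $ <B> s  s s s p $      match s
   8  $ <B>    s s p $        expand <B> -> s <B>
   9  $ <B> s  s s p $        match s
  10  $ <B>    s p $          expand <B> -> s <B>
  11  $ <B> s  s p $          match s
Stack after step 11: $ <B> (top = <B>).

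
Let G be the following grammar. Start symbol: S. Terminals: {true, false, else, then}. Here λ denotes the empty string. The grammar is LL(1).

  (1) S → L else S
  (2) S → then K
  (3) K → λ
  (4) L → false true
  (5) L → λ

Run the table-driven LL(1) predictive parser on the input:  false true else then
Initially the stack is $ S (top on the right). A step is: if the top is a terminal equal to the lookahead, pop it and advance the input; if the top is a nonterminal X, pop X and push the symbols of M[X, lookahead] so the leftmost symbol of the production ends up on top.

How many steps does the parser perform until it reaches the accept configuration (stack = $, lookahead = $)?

8

     Stack                Input                   Action
  1  $ S                  false true else then $  expand S → L else S
  2  $ S else L           false true else then $  expand L → false true
  3  $ S else true false  false true else then $  match false
  4  $ S else true        true else then $        match true
  5  $ S else             else then $             match else
  6  $ S                  then $                  expand S → then K
  7  $ K then             then $                  match then
  8  $ K                  $                       expand K → λ
Accept reached after 8 steps.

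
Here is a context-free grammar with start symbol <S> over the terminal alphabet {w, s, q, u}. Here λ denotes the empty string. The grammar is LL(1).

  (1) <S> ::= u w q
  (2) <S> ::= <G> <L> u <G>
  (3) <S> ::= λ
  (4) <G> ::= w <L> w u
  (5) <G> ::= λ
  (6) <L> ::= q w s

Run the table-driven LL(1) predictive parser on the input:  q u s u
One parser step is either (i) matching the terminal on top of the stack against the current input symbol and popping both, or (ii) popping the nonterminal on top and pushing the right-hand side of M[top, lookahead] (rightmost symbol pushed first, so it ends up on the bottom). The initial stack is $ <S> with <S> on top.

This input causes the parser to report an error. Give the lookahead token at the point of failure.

step 1: stack=$ <S>  input=q u s u $  — expand <S> ::= <G> <L> u <G>
step 2: stack=$ <G> u <L> <G>  input=q u s u $  — expand <G> ::= λ
step 3: stack=$ <G> u <L>  input=q u s u $  — expand <L> ::= q w s
step 4: stack=$ <G> u s w q  input=q u s u $  — match q
step 5: stack=$ <G> u s w  input=u s u $  — error: top is terminal w but lookahead is u

u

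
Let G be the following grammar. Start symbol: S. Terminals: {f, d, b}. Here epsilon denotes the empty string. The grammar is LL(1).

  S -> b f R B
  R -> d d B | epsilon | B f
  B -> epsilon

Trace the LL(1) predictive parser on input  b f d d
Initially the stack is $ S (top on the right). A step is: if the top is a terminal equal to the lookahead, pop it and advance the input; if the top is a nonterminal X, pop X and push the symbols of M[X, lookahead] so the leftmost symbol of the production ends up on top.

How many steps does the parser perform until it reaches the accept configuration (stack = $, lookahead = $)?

step 1: stack=$ S  input=b f d d $  — expand S -> b f R B
step 2: stack=$ B R f b  input=b f d d $  — match b
step 3: stack=$ B R f  input=f d d $  — match f
step 4: stack=$ B R  input=d d $  — expand R -> d d B
step 5: stack=$ B B d d  input=d d $  — match d
step 6: stack=$ B B d  input=d $  — match d
step 7: stack=$ B B  input=$  — expand B -> epsilon
step 8: stack=$ B  input=$  — expand B -> epsilon
Accept reached after 8 steps.

8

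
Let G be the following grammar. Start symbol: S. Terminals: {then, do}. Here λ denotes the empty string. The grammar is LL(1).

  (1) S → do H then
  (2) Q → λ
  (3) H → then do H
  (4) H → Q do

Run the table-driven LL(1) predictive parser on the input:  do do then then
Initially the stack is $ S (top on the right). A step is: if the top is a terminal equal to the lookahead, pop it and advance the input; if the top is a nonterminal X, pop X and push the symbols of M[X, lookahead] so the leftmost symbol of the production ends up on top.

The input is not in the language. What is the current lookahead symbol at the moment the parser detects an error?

then

step 1: stack=$ S  input=do do then then $  — expand S → do H then
step 2: stack=$ then H do  input=do do then then $  — match do
step 3: stack=$ then H  input=do then then $  — expand H → Q do
step 4: stack=$ then do Q  input=do then then $  — expand Q → λ
step 5: stack=$ then do  input=do then then $  — match do
step 6: stack=$ then  input=then then $  — match then
step 7: stack=$  input=then $  — error: stack empty but input remains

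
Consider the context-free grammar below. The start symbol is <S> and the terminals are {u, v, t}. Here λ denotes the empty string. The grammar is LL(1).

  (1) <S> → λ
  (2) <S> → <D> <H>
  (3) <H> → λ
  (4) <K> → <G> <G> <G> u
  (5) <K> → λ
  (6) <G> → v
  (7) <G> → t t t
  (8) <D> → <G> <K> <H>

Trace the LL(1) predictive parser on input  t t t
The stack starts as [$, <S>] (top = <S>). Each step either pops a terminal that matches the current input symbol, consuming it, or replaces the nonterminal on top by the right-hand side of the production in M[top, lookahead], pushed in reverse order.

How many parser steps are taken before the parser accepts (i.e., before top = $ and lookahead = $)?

9

step 1: stack=$ <S>  input=t t t $  — expand <S> → <D> <H>
step 2: stack=$ <H> <D>  input=t t t $  — expand <D> → <G> <K> <H>
step 3: stack=$ <H> <H> <K> <G>  input=t t t $  — expand <G> → t t t
step 4: stack=$ <H> <H> <K> t t t  input=t t t $  — match t
step 5: stack=$ <H> <H> <K> t t  input=t t $  — match t
step 6: stack=$ <H> <H> <K> t  input=t $  — match t
step 7: stack=$ <H> <H> <K>  input=$  — expand <K> → λ
step 8: stack=$ <H> <H>  input=$  — expand <H> → λ
step 9: stack=$ <H>  input=$  — expand <H> → λ
Accept reached after 9 steps.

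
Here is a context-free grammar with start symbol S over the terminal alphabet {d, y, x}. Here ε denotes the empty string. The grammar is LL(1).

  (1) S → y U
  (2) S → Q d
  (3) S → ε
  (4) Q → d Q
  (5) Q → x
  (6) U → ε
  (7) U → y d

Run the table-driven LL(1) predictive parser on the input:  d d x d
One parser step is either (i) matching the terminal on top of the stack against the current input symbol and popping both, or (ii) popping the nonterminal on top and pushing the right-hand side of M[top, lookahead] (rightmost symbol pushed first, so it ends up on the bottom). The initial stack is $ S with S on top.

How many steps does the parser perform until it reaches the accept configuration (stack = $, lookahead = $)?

8

step 1: stack=$ S  input=d d x d $  — expand S → Q d
step 2: stack=$ d Q  input=d d x d $  — expand Q → d Q
step 3: stack=$ d Q d  input=d d x d $  — match d
step 4: stack=$ d Q  input=d x d $  — expand Q → d Q
step 5: stack=$ d Q d  input=d x d $  — match d
step 6: stack=$ d Q  input=x d $  — expand Q → x
step 7: stack=$ d x  input=x d $  — match x
step 8: stack=$ d  input=d $  — match d
Accept reached after 8 steps.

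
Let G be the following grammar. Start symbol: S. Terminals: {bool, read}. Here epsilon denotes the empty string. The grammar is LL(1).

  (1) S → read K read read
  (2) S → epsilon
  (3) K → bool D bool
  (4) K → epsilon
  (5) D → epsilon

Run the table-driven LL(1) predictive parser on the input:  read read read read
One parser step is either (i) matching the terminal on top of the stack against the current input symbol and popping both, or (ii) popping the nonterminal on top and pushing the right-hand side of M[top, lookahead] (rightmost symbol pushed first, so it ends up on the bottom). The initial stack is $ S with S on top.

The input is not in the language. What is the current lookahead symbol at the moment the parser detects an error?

read

     Stack               Input                  Action
  1  $ S                 read read read read $  expand S → read K read read
  2  $ read read K read  read read read read $  match read
  3  $ read read K       read read read $       expand K → epsilon
  4  $ read read         read read read $       match read
  5  $ read              read read $            match read
  6  $                   read $                 error: stack empty but input remains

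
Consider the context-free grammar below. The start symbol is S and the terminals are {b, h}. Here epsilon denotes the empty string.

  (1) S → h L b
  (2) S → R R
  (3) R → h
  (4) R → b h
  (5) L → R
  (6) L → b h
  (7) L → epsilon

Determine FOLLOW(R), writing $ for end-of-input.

FIRST(R): from R→h we get {h}; from R→b h we get {b}. So FIRST(R) = {b, h}.
FIRST(S): from S→h L b we get {h}; from S→R R we get {b, h}. So FIRST(S) = {b, h}.
FIRST(L): from L→R we get {b, h}; from L→b h we get {b}; from L→epsilon we get {epsilon}. So FIRST(L) = {epsilon, b, h}.
FOLLOW(S) includes $ since S is the start symbol.
FOLLOW(S): S appears on no right-hand side. Thus FOLLOW(S) = {$}.
FOLLOW(L): in S→h L b, L is followed by b with FIRST {b}. Thus FOLLOW(L) = {b}.
FOLLOW(R): in S→R R (occurrence 1), R is followed by R with FIRST {b, h}; in S→R R (occurrence 2), the suffix after R is empty, so FOLLOW(R) ⊇ FOLLOW(S) = {$}; in L→R, the suffix after R is empty, so FOLLOW(R) ⊇ FOLLOW(L) = {b}. Thus FOLLOW(R) = {$, b, h}.

{$, b, h}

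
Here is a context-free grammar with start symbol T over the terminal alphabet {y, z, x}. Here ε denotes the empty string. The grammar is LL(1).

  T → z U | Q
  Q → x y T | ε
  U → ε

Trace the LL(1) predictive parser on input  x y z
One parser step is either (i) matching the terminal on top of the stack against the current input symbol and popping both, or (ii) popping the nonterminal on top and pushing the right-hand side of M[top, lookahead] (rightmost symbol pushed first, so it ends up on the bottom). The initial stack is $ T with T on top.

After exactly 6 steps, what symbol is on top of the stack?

step 1: stack=$ T  input=x y z $  — expand T → Q
step 2: stack=$ Q  input=x y z $  — expand Q → x y T
step 3: stack=$ T y x  input=x y z $  — match x
step 4: stack=$ T y  input=y z $  — match y
step 5: stack=$ T  input=z $  — expand T → z U
step 6: stack=$ U z  input=z $  — match z
Stack after step 6: $ U (top = U).

U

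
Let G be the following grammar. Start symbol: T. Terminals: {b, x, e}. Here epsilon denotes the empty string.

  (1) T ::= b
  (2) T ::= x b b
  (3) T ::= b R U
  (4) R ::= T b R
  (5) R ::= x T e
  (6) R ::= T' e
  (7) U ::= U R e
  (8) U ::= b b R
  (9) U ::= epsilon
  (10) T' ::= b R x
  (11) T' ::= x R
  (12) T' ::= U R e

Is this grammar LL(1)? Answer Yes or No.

No

FIRST(T) = {b, x}
FIRST(R) = {b, x}
FIRST(U) = {epsilon, b, x}
FIRST(T') = {b, x}
FOLLOW(T) = {$, b, e}
FOLLOW(R) = {$, b, e, x}
FOLLOW(U) = {$, b, e, x}
FOLLOW(T') = {e}
Cell M[R, b] receives both R ::= T b R and R ::= T' e — the grammar is not LL(1).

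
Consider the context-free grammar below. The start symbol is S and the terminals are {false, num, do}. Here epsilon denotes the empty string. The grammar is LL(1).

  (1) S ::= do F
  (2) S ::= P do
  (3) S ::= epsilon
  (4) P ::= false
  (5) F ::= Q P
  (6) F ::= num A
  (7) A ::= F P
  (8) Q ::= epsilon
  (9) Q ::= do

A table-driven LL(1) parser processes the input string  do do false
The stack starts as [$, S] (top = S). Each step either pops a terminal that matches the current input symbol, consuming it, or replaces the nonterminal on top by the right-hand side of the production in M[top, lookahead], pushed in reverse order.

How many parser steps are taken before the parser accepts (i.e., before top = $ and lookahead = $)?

7

step 1: stack=$ S  input=do do false $  — expand S ::= do F
step 2: stack=$ F do  input=do do false $  — match do
step 3: stack=$ F  input=do false $  — expand F ::= Q P
step 4: stack=$ P Q  input=do false $  — expand Q ::= do
step 5: stack=$ P do  input=do false $  — match do
step 6: stack=$ P  input=false $  — expand P ::= false
step 7: stack=$ false  input=false $  — match false
Accept reached after 7 steps.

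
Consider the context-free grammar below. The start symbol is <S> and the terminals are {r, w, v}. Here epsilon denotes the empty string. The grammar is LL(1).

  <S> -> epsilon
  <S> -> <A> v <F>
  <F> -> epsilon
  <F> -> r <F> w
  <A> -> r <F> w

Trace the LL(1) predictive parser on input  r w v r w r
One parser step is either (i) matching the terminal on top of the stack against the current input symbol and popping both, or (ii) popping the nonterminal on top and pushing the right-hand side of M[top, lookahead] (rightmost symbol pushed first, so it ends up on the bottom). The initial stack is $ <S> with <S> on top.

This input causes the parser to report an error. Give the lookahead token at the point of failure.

      Stack            Input          Action
   1  $ <S>            r w v r w r $  expand <S> -> <A> v <F>
   2  $ <F> v <A>      r w v r w r $  expand <A> -> r <F> w
   3  $ <F> v w <F> r  r w v r w r $  match r
   4  $ <F> v w <F>    w v r w r $    expand <F> -> epsilon
   5  $ <F> v w        w v r w r $    match w
   6  $ <F> v          v r w r $      match v
   7  $ <F>            r w r $        expand <F> -> r <F> w
   8  $ w <F> r        r w r $        match r
   9  $ w <F>          w r $          expand <F> -> epsilon
  10  $ w              w r $          match w
  11  $                r $            error: stack empty but input remains

r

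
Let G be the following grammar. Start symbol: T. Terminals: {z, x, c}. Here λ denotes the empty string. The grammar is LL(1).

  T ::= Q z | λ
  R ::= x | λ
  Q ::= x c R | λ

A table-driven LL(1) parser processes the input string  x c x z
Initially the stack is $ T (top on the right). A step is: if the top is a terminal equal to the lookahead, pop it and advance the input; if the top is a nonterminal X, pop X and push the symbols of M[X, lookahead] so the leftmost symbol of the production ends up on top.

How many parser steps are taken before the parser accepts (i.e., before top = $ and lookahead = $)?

step 1: stack=$ T  input=x c x z $  — expand T ::= Q z
step 2: stack=$ z Q  input=x c x z $  — expand Q ::= x c R
step 3: stack=$ z R c x  input=x c x z $  — match x
step 4: stack=$ z R c  input=c x z $  — match c
step 5: stack=$ z R  input=x z $  — expand R ::= x
step 6: stack=$ z x  input=x z $  — match x
step 7: stack=$ z  input=z $  — match z
Accept reached after 7 steps.

7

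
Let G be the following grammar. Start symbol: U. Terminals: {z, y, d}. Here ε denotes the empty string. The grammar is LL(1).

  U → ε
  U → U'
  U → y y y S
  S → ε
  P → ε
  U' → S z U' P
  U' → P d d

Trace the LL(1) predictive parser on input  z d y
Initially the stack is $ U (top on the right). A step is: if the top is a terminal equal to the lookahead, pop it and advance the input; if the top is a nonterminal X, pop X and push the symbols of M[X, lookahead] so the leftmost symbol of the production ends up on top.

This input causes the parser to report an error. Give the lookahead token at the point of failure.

step 1: stack=$ U  input=z d y $  — expand U → U'
step 2: stack=$ U'  input=z d y $  — expand U' → S z U' P
step 3: stack=$ P U' z S  input=z d y $  — expand S → ε
step 4: stack=$ P U' z  input=z d y $  — match z
step 5: stack=$ P U'  input=d y $  — expand U' → P d d
step 6: stack=$ P d d P  input=d y $  — expand P → ε
step 7: stack=$ P d d  input=d y $  — match d
step 8: stack=$ P d  input=y $  — error: top is terminal d but lookahead is y

y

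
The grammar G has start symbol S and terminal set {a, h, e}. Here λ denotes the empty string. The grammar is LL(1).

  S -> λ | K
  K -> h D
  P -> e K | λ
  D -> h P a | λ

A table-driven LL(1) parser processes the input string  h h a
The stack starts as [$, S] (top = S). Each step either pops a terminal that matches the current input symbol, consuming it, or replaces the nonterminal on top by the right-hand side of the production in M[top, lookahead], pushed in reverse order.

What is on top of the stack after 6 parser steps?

step 1: stack=$ S  input=h h a $  — expand S -> K
step 2: stack=$ K  input=h h a $  — expand K -> h D
step 3: stack=$ D h  input=h h a $  — match h
step 4: stack=$ D  input=h a $  — expand D -> h P a
step 5: stack=$ a P h  input=h a $  — match h
step 6: stack=$ a P  input=a $  — expand P -> λ
Stack after step 6: $ a (top = a).

a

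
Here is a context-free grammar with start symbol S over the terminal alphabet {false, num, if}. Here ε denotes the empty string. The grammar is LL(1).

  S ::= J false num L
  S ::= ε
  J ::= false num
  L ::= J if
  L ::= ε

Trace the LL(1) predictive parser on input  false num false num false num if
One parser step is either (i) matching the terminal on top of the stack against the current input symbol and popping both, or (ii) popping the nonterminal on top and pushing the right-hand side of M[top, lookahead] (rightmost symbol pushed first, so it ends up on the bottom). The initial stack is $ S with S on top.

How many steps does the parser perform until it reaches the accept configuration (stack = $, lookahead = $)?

11

      Stack                    Input                               Action
   1  $ S                      false num false num false num if $  expand S ::= J false num L
   2  $ L num false J          false num false num false num if $  expand J ::= false num
   3  $ L num false num false  false num false num false num if $  match false
   4  $ L num false num        num false num false num if $        match num
   5  $ L num false            false num false num if $            match false
   6  $ L num                  num false num if $                  match num
   7  $ L                      false num if $                      expand L ::= J if
   8  $ if J                   false num if $                      expand J ::= false num
   9  $ if num false           false num if $                      match false
  10  $ if num                 num if $                            match num
  11  $ if                     if $                                match if
Accept reached after 11 steps.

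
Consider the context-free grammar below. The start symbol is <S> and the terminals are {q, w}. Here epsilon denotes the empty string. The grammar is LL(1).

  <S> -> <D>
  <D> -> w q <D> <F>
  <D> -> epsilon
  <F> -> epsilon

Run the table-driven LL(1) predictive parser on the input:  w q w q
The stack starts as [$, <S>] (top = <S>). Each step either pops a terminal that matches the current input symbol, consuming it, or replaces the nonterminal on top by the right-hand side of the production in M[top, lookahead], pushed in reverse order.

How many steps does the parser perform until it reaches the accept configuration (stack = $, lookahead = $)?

      Stack              Input      Action
   1  $ <S>              w q w q $  expand <S> -> <D>
   2  $ <D>              w q w q $  expand <D> -> w q <D> <F>
   3  $ <F> <D> q w      w q w q $  match w
   4  $ <F> <D> q        q w q $    match q
   5  $ <F> <D>          w q $      expand <D> -> w q <D> <F>
   6  $ <F> <F> <D> q w  w q $      match w
   7  $ <F> <F> <D> q    q $        match q
   8  $ <F> <F> <D>      $          expand <D> -> epsilon
   9  $ <F> <F>          $          expand <F> -> epsilon
  10  $ <F>              $          expand <F> -> epsilon
Accept reached after 10 steps.

10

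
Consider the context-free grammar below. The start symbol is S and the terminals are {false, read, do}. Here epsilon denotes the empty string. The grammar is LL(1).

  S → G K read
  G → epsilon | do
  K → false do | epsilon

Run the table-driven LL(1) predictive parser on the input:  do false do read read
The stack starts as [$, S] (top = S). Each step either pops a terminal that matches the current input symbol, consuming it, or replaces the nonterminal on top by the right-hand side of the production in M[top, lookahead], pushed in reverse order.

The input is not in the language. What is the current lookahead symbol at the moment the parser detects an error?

     Stack            Input                    Action
  1  $ S              do false do read read $  expand S → G K read
  2  $ read K G       do false do read read $  expand G → do
  3  $ read K do      do false do read read $  match do
  4  $ read K         false do read read $     expand K → false do
  5  $ read do false  false do read read $     match false
  6  $ read do        do read read $           match do
  7  $ read           read read $              match read
  8  $                read $                   error: stack empty but input remains

read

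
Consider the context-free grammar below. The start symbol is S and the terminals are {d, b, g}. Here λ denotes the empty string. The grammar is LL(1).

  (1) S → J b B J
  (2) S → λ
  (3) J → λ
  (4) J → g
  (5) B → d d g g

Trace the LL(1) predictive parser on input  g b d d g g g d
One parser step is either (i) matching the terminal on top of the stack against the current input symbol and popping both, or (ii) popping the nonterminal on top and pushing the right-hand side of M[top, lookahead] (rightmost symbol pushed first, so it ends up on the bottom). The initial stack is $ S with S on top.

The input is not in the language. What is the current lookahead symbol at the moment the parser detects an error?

      Stack        Input              Action
   1  $ S          g b d d g g g d $  expand S → J b B J
   2  $ J B b J    g b d d g g g d $  expand J → g
   3  $ J B b g    g b d d g g g d $  match g
   4  $ J B b      b d d g g g d $    match b
   5  $ J B        d d g g g d $      expand B → d d g g
   6  $ J g g d d  d d g g g d $      match d
   7  $ J g g d    d g g g d $        match d
   8  $ J g g      g g g d $          match g
   9  $ J g        g g d $            match g
  10  $ J          g d $              expand J → g
  11  $ g          g d $              match g
  12  $            d $                error: stack empty but input remains

d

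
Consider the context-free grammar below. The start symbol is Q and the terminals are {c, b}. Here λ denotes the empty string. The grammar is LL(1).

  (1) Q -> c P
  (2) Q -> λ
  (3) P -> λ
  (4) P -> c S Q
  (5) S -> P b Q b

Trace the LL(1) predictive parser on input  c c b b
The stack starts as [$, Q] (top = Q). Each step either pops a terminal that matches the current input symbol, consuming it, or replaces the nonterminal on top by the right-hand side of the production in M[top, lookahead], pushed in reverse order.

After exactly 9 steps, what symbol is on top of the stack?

     Stack        Input      Action
  1  $ Q          c c b b $  expand Q -> c P
  2  $ P c        c c b b $  match c
  3  $ P          c b b $    expand P -> c S Q
  4  $ Q S c      c b b $    match c
  5  $ Q S        b b $      expand S -> P b Q b
  6  $ Q b Q b P  b b $      expand P -> λ
  7  $ Q b Q b    b b $      match b
  8  $ Q b Q      b $        expand Q -> λ
  9  $ Q b        b $        match b
Stack after step 9: $ Q (top = Q).

Q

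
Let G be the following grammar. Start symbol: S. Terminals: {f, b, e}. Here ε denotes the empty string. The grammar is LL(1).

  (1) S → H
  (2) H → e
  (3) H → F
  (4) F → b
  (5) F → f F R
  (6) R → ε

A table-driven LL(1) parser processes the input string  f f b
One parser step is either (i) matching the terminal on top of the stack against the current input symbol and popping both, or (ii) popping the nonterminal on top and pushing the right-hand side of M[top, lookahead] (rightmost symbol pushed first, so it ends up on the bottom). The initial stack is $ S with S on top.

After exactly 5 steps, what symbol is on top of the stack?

     Stack    Input    Action
  1  $ S      f f b $  expand S → H
  2  $ H      f f b $  expand H → F
  3  $ F      f f b $  expand F → f F R
  4  $ R F f  f f b $  match f
  5  $ R F    f b $    expand F → f F R
Stack after step 5: $ R R F f (top = f).

f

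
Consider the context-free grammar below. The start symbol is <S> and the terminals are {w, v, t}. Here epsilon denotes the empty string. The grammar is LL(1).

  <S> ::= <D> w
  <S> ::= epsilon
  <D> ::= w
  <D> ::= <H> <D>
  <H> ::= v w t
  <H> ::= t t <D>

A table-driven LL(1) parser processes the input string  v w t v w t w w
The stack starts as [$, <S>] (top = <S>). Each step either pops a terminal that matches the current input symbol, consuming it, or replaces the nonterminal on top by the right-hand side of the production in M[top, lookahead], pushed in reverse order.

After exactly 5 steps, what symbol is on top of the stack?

     Stack          Input              Action
  1  $ <S>          v w t v w t w w $  expand <S> ::= <D> w
  2  $ w <D>        v w t v w t w w $  expand <D> ::= <H> <D>
  3  $ w <D> <H>    v w t v w t w w $  expand <H> ::= v w t
  4  $ w <D> t w v  v w t v w t w w $  match v
  5  $ w <D> t w    w t v w t w w $    match w
Stack after step 5: $ w <D> t (top = t).

t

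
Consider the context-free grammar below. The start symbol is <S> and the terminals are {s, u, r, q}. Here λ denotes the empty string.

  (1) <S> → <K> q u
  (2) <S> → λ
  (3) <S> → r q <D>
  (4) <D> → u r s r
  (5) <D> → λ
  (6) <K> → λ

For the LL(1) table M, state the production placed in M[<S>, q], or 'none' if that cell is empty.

FIRST(<D>): from <D>→u r s r we get {u}; from <D>→λ we get {λ}. So FIRST(<D>) = {λ, u}.
FIRST(<K>): from <K>→λ we get {λ}. So FIRST(<K>) = {λ}.
FIRST(<S>): from <S>→<K> q u we get {q}; from <S>→λ we get {λ}; from <S>→r q <D> we get {r}. So FIRST(<S>) = {λ, q, r}.
FOLLOW(<S>) includes $ since <S> is the start symbol.
FOLLOW(<S>): <S> appears on no right-hand side. Thus FOLLOW(<S>) = {$}.
For <S> → <K> q u: FIRST(<K> q u) = {q}, so it goes in M[<S>, t] for t ∈ {q}.
For <S> → λ: FIRST(λ) = {λ}, so it goes in M[<S>, t] for t ∈ {}; since λ ∈ FIRST, also for every t ∈ FOLLOW(<S>) = {$}.
For <S> → r q <D>: FIRST(r q <D>) = {r}, so it goes in M[<S>, t] for t ∈ {r}.

<S> → <K> q u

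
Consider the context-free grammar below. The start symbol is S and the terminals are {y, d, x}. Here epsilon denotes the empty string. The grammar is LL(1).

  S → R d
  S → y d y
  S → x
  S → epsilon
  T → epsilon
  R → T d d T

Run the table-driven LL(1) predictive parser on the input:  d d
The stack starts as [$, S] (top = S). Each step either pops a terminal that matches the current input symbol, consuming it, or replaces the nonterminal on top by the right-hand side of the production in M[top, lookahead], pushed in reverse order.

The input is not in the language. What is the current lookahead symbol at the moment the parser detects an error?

     Stack        Input  Action
  1  $ S          d d $  expand S → R d
  2  $ d R        d d $  expand R → T d d T
  3  $ d T d d T  d d $  expand T → epsilon
  4  $ d T d d    d d $  match d
  5  $ d T d      d $    match d
  6  $ d T        $      error: M[T, $] is empty

$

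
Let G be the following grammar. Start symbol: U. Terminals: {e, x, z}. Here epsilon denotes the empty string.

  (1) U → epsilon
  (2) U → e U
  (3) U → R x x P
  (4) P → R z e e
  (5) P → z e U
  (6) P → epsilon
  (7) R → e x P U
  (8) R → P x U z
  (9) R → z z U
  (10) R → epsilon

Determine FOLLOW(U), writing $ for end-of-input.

{$, e, x, z}

FIRST(U) = {epsilon, e, x, z}  (via R x x P)
FIRST(P) = {epsilon, e, x, z}  (via R z e e)
FIRST(R) = {epsilon, e, x, z}  (via P x U z)
FOLLOW(U) includes $ since U is the start symbol.
FOLLOW(R): in U→R x x P, R is followed by x x P with FIRST {x}; in P→R z e e, R is followed by z e e with FIRST {z}. Thus FOLLOW(R) = {x, z}.
FOLLOW(U): in U→e U, the suffix after U is empty (adds nothing new); in P→z e U, the suffix after U is empty, so FOLLOW(U) ⊇ FOLLOW(P) = {$, e, x, z}; in R→e x P U, the suffix after U is empty, so FOLLOW(U) ⊇ FOLLOW(R) = {x, z}; in R→P x U z, U is followed by z with FIRST {z}; in R→z z U, the suffix after U is empty, so FOLLOW(U) ⊇ FOLLOW(R) = {x, z}. Thus FOLLOW(U) = {$, e, x, z}.
FOLLOW(P): in U→R x x P, the suffix after P is empty, so FOLLOW(P) ⊇ FOLLOW(U) = {$, e, x, z}; in R→e x P U, P is followed by U with FIRST {epsilon, e, x, z}; in R→e x P U, the suffix after P is nullable, so FOLLOW(P) ⊇ FOLLOW(R) = {x, z}; in R→P x U z, P is followed by x U z with FIRST {x}. Thus FOLLOW(P) = {$, e, x, z}.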